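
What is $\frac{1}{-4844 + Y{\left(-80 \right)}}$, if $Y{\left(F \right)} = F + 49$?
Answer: $- \frac{1}{4875} \approx -0.00020513$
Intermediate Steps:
$Y{\left(F \right)} = 49 + F$
$\frac{1}{-4844 + Y{\left(-80 \right)}} = \frac{1}{-4844 + \left(49 - 80\right)} = \frac{1}{-4844 - 31} = \frac{1}{-4875} = - \frac{1}{4875}$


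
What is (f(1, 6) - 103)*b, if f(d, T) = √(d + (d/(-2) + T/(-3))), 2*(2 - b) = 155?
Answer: 15553/2 - 151*I*√6/4 ≈ 7776.5 - 92.468*I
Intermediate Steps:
b = -151/2 (b = 2 - ½*155 = 2 - 155/2 = -151/2 ≈ -75.500)
f(d, T) = √(d/2 - T/3) (f(d, T) = √(d + (d*(-½) + T*(-⅓))) = √(d + (-d/2 - T/3)) = √(d/2 - T/3))
(f(1, 6) - 103)*b = (√(-12*6 + 18*1)/6 - 103)*(-151/2) = (√(-72 + 18)/6 - 103)*(-151/2) = (√(-54)/6 - 103)*(-151/2) = ((3*I*√6)/6 - 103)*(-151/2) = (I*√6/2 - 103)*(-151/2) = (-103 + I*√6/2)*(-151/2) = 15553/2 - 151*I*√6/4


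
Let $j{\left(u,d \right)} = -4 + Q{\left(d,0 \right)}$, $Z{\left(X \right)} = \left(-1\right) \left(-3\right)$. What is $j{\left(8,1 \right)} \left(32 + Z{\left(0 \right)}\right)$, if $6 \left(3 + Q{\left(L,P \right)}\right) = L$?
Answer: $- \frac{1435}{6} \approx -239.17$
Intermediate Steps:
$Q{\left(L,P \right)} = -3 + \frac{L}{6}$
$Z{\left(X \right)} = 3$
$j{\left(u,d \right)} = -7 + \frac{d}{6}$ ($j{\left(u,d \right)} = -4 + \left(-3 + \frac{d}{6}\right) = -7 + \frac{d}{6}$)
$j{\left(8,1 \right)} \left(32 + Z{\left(0 \right)}\right) = \left(-7 + \frac{1}{6} \cdot 1\right) \left(32 + 3\right) = \left(-7 + \frac{1}{6}\right) 35 = \left(- \frac{41}{6}\right) 35 = - \frac{1435}{6}$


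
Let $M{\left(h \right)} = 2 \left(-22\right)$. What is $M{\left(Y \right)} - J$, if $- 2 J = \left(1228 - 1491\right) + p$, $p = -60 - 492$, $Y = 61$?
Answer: $- \frac{903}{2} \approx -451.5$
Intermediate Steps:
$M{\left(h \right)} = -44$
$p = -552$
$J = \frac{815}{2}$ ($J = - \frac{\left(1228 - 1491\right) - 552}{2} = - \frac{-263 - 552}{2} = \left(- \frac{1}{2}\right) \left(-815\right) = \frac{815}{2} \approx 407.5$)
$M{\left(Y \right)} - J = -44 - \frac{815}{2} = - \frac{903}{2}$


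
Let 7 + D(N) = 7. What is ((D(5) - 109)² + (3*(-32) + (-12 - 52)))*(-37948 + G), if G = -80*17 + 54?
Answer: -460096134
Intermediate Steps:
D(N) = 0 (D(N) = -7 + 7 = 0)
G = -1306 (G = -1360 + 54 = -1306)
((D(5) - 109)² + (3*(-32) + (-12 - 52)))*(-37948 + G) = ((0 - 109)² + (3*(-32) + (-12 - 52)))*(-37948 - 1306) = ((-109)² + (-96 - 64))*(-39254) = (11881 - 160)*(-39254) = 11721*(-39254) = -460096134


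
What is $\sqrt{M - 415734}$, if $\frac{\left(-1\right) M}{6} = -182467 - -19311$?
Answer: $3 \sqrt{62578} \approx 750.47$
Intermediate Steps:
$M = 978936$ ($M = - 6 \left(-182467 - -19311\right) = - 6 \left(-182467 + 19311\right) = \left(-6\right) \left(-163156\right) = 978936$)
$\sqrt{M - 415734} = \sqrt{978936 - 415734} = \sqrt{563202} = 3 \sqrt{62578}$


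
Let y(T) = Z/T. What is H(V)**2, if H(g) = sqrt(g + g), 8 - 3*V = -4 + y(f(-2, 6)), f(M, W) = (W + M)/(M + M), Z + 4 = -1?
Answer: 14/3 ≈ 4.6667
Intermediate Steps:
Z = -5 (Z = -4 - 1 = -5)
f(M, W) = (M + W)/(2*M) (f(M, W) = (M + W)/((2*M)) = (M + W)*(1/(2*M)) = (M + W)/(2*M))
y(T) = -5/T
V = 7/3 (V = 8/3 - (-4 - 5*(-4/(-2 + 6)))/3 = 8/3 - (-4 - 5/((1/2)*(-1/2)*4))/3 = 8/3 - (-4 - 5/(-1))/3 = 8/3 - (-4 - 5*(-1))/3 = 8/3 - (-4 + 5)/3 = 8/3 - 1/3*1 = 8/3 - 1/3 = 7/3 ≈ 2.3333)
H(g) = sqrt(2)*sqrt(g) (H(g) = sqrt(2*g) = sqrt(2)*sqrt(g))
H(V)**2 = (sqrt(2)*sqrt(7/3))**2 = (sqrt(2)*(sqrt(21)/3))**2 = (sqrt(42)/3)**2 = 14/3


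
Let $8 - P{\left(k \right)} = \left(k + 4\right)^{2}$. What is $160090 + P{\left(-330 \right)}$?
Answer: $53822$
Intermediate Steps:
$P{\left(k \right)} = 8 - \left(4 + k\right)^{2}$ ($P{\left(k \right)} = 8 - \left(k + 4\right)^{2} = 8 - \left(4 + k\right)^{2}$)
$160090 + P{\left(-330 \right)} = 160090 + \left(8 - \left(4 - 330\right)^{2}\right) = 160090 + \left(8 - \left(-326\right)^{2}\right) = 160090 + \left(8 - 106276\right) = 160090 - 106268 = 53822$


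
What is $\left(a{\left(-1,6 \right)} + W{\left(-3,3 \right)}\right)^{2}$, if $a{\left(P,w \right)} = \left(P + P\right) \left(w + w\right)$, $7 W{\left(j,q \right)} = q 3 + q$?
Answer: $\frac{24336}{49} \approx 496.65$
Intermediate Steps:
$W{\left(j,q \right)} = \frac{4 q}{7}$ ($W{\left(j,q \right)} = \frac{q 3 + q}{7} = \frac{3 q + q}{7} = \frac{4 q}{7}$)
$a{\left(P,w \right)} = 4 P w$ ($a{\left(P,w \right)} = 2 P 2 w = 4 P w$)
$\left(a{\left(-1,6 \right)} + W{\left(-3,3 \right)}\right)^{2} = \left(4 \left(-1\right) 6 + \frac{4}{7} \cdot 3\right)^{2} = \left(-24 + \frac{12}{7}\right)^{2} = \left(- \frac{156}{7}\right)^{2} = \frac{24336}{49}$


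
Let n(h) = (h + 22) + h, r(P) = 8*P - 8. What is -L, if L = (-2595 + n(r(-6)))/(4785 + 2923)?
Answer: 2685/7708 ≈ 0.34834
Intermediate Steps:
r(P) = -8 + 8*P
n(h) = 22 + 2*h (n(h) = (22 + h) + h = 22 + 2*h)
L = -2685/7708 (L = (-2595 + (22 + 2*(-8 + 8*(-6))))/(4785 + 2923) = (-2595 + (22 + 2*(-8 - 48)))/7708 = (-2595 + (22 + 2*(-56)))*(1/7708) = (-2595 + (22 - 112))*(1/7708) = (-2595 - 90)*(1/7708) = -2685*1/7708 = -2685/7708 ≈ -0.34834)
-L = -1*(-2685/7708) = 2685/7708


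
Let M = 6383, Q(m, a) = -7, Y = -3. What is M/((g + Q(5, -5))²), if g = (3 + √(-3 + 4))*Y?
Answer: 6383/361 ≈ 17.681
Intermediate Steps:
g = -12 (g = (3 + √(-3 + 4))*(-3) = (3 + √1)*(-3) = (3 + 1)*(-3) = 4*(-3) = -12)
M/((g + Q(5, -5))²) = 6383/((-12 - 7)²) = 6383/((-19)²) = 6383/361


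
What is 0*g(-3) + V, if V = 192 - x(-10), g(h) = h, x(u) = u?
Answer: 202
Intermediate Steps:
V = 202 (V = 192 - 1*(-10) = 192 + 10 = 202)
0*g(-3) + V = 0*(-3) + 202 = 0 + 202 = 202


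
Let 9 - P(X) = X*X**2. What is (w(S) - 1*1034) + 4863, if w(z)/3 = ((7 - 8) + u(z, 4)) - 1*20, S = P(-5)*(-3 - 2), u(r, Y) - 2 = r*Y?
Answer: -4268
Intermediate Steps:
P(X) = 9 - X**3 (P(X) = 9 - X*X**2 = 9 - X**3)
u(r, Y) = 2 + Y*r (u(r, Y) = 2 + r*Y = 2 + Y*r)
S = -670 (S = (9 - 1*(-5)**3)*(-3 - 2) = (9 - 1*(-125))*(-5) = (9 + 125)*(-5) = 134*(-5) = -670)
w(z) = -57 + 12*z (w(z) = 3*(((7 - 8) + (2 + 4*z)) - 1*20) = 3*((-1 + (2 + 4*z)) - 20) = 3*((1 + 4*z) - 20) = 3*(-19 + 4*z) = -57 + 12*z)
(w(S) - 1*1034) + 4863 = ((-57 + 12*(-670)) - 1*1034) + 4863 = ((-57 - 8040) - 1034) + 4863 = (-8097 - 1034) + 4863 = -9131 + 4863 = -4268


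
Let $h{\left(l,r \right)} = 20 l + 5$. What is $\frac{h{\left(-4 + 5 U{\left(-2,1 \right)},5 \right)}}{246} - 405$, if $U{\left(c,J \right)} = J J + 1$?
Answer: $- \frac{99505}{246} \approx -404.49$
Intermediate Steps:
$U{\left(c,J \right)} = 1 + J^{2}$ ($U{\left(c,J \right)} = J^{2} + 1 = 1 + J^{2}$)
$h{\left(l,r \right)} = 5 + 20 l$
$\frac{h{\left(-4 + 5 U{\left(-2,1 \right)},5 \right)}}{246} - 405 = \frac{5 + 20 \left(-4 + 5 \left(1 + 1^{2}\right)\right)}{246} - 405 = \frac{5 + 20 \left(-4 + 5 \left(1 + 1\right)\right)}{246} - 405 = \frac{5 + 20 \left(-4 + 5 \cdot 2\right)}{246} - 405 = \frac{5 + 20 \left(-4 + 10\right)}{246} - 405 = \frac{5 + 20 \cdot 6}{246} - 405 = \frac{5 + 120}{246} - 405 = \frac{1}{246} \cdot 125 - 405 = \frac{125}{246} - 405 = - \frac{99505}{246}$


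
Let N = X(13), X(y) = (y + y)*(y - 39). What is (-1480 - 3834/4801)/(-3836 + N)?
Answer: 75631/230448 ≈ 0.32819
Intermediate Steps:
X(y) = 2*y*(-39 + y) (X(y) = (2*y)*(-39 + y) = 2*y*(-39 + y))
N = -676 (N = 2*13*(-39 + 13) = 2*13*(-26) = -676)
(-1480 - 3834/4801)/(-3836 + N) = (-1480 - 3834/4801)/(-3836 - 676) = (-1480 - 3834*1/4801)/(-4512) = (-1480 - 3834/4801)*(-1/4512) = -7109314/4801*(-1/4512) = 75631/230448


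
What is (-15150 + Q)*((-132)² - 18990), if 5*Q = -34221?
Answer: 172214586/5 ≈ 3.4443e+7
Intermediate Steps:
Q = -34221/5 (Q = (⅕)*(-34221) = -34221/5 ≈ -6844.2)
(-15150 + Q)*((-132)² - 18990) = (-15150 - 34221/5)*((-132)² - 18990) = -109971*(17424 - 18990)/5 = -109971/5*(-1566) = 172214586/5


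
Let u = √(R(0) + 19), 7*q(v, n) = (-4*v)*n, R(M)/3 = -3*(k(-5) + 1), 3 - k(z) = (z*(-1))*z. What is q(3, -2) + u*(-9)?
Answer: 24/7 - 99*I*√2 ≈ 3.4286 - 140.01*I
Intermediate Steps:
k(z) = 3 + z² (k(z) = 3 - z*(-1)*z = 3 - (-z)*z = 3 - (-1)*z² = 3 + z²)
R(M) = -261 (R(M) = 3*(-3*((3 + (-5)²) + 1)) = 3*(-3*((3 + 25) + 1)) = 3*(-3*(28 + 1)) = 3*(-3*29) = 3*(-87) = -261)
q(v, n) = -4*n*v/7 (q(v, n) = ((-4*v)*n)/7 = (-4*n*v)/7 = -4*n*v/7)
u = 11*I*√2 (u = √(-261 + 19) = √(-242) = 11*I*√2 ≈ 15.556*I)
q(3, -2) + u*(-9) = -4/7*(-2)*3 + (11*I*√2)*(-9) = 24/7 - 99*I*√2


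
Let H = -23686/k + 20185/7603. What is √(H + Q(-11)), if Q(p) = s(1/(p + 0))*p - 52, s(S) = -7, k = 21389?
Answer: √702060061136235294/162620567 ≈ 5.1524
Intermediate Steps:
Q(p) = -52 - 7*p (Q(p) = -7*p - 52 = -52 - 7*p)
H = 251652307/162620567 (H = -23686/21389 + 20185/7603 = 251652307/162620567 ≈ 1.5475)
√(H + Q(-11)) = √(251652307/162620567 + (-52 - 7*(-11))) = √(251652307/162620567 + (-52 + 77)) = √(251652307/162620567 + 25) = √(4317166482/162620567) = √702060061136235294/162620567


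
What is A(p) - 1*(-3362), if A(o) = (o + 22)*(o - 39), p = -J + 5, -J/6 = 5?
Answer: 3134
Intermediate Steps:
J = -30 (J = -6*5 = -30)
p = 35 (p = -1*(-30) + 5 = 30 + 5 = 35)
A(o) = (-39 + o)*(22 + o) (A(o) = (22 + o)*(-39 + o) = (-39 + o)*(22 + o))
A(p) - 1*(-3362) = (-858 + 35² - 17*35) - 1*(-3362) = (-858 + 1225 - 595) + 3362 = -228 + 3362 = 3134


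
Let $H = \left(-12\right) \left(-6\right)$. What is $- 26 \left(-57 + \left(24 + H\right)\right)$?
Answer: $-1014$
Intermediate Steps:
$H = 72$
$- 26 \left(-57 + \left(24 + H\right)\right) = - 26 \left(-57 + \left(24 + 72\right)\right) = - 26 \left(-57 + 96\right) = \left(-26\right) 39 = -1014$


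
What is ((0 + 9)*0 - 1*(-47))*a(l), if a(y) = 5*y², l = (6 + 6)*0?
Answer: 0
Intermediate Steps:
l = 0 (l = 12*0 = 0)
((0 + 9)*0 - 1*(-47))*a(l) = ((0 + 9)*0 - 1*(-47))*(5*0²) = (9*0 + 47)*(5*0) = (0 + 47)*0 = 47*0 = 0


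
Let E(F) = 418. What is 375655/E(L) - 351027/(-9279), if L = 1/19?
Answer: 403603559/430958 ≈ 936.53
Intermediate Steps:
L = 1/19 ≈ 0.052632
375655/E(L) - 351027/(-9279) = 375655/418 - 351027/(-9279) = 375655*(1/418) - 351027*(-1/9279) = 375655/418 + 39003/1031 = 403603559/430958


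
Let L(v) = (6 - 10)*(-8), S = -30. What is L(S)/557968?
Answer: 2/34873 ≈ 5.7351e-5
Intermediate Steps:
L(v) = 32 (L(v) = -4*(-8) = 32)
L(S)/557968 = 32/557968 = 32*(1/557968) = 2/34873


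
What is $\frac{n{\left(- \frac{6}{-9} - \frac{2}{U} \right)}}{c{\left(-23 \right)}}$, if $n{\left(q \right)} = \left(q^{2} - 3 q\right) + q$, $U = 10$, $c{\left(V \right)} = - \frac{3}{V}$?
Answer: $- \frac{3703}{675} \approx -5.4859$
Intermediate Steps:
$n{\left(q \right)} = q^{2} - 2 q$
$\frac{n{\left(- \frac{6}{-9} - \frac{2}{U} \right)}}{c{\left(-23 \right)}} = \frac{\left(- \frac{6}{-9} - \frac{2}{10}\right) \left(-2 - \left(- \frac{2}{3} + \frac{1}{5}\right)\right)}{\left(-3\right) \frac{1}{-23}} = \frac{\left(\left(-6\right) \left(- \frac{1}{9}\right) - \frac{1}{5}\right) \left(-2 - - \frac{7}{15}\right)}{\left(-3\right) \left(- \frac{1}{23}\right)} = \frac{\left(\frac{2}{3} - \frac{1}{5}\right) \left(-2 + \left(\frac{2}{3} - \frac{1}{5}\right)\right)}{\frac{3}{23}} = \frac{7 \left(-2 + \frac{7}{15}\right)}{15} \cdot \frac{23}{3} = \frac{7}{15} \left(- \frac{23}{15}\right) \frac{23}{3} = \left(- \frac{161}{225}\right) \frac{23}{3} = - \frac{3703}{675}$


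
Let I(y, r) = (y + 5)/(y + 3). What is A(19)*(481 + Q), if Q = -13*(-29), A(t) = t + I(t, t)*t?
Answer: 34086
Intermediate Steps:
I(y, r) = (5 + y)/(3 + y)
A(t) = t + t*(5 + t)/(3 + t) (A(t) = t + ((5 + t)/(3 + t))*t = t + t*(5 + t)/(3 + t))
Q = 377
A(19)*(481 + Q) = (2*19*(4 + 19)/(3 + 19))*(481 + 377) = (2*19*23/22)*858 = (2*19*(1/22)*23)*858 = (437/11)*858 = 34086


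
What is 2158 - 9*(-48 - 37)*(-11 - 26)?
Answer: -26147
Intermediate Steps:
2158 - 9*(-48 - 37)*(-11 - 26) = 2158 - 9*(-85*(-37)) = 2158 - 9*3145 = 2158 - 1*28305 = 2158 - 28305 = -26147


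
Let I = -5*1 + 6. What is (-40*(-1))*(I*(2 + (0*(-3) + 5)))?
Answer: 280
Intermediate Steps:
I = 1 (I = -5 + 6 = 1)
(-40*(-1))*(I*(2 + (0*(-3) + 5))) = (-40*(-1))*(1*(2 + (0*(-3) + 5))) = 40*(1*(2 + (0 + 5))) = 40*(1*(2 + 5)) = 40*(1*7) = 40*7 = 280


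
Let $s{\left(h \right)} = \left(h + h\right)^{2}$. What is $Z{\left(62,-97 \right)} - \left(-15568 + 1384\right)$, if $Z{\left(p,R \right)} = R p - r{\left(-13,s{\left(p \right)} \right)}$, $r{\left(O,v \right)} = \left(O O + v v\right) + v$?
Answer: $-236428751$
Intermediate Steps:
$s{\left(h \right)} = 4 h^{2}$ ($s{\left(h \right)} = \left(2 h\right)^{2} = 4 h^{2}$)
$r{\left(O,v \right)} = v + O^{2} + v^{2}$ ($r{\left(O,v \right)} = \left(O^{2} + v^{2}\right) + v = v + O^{2} + v^{2}$)
$Z{\left(p,R \right)} = -169 - 16 p^{4} - 4 p^{2} + R p$ ($Z{\left(p,R \right)} = R p - \left(4 p^{2} + \left(-13\right)^{2} + \left(4 p^{2}\right)^{2}\right) = R p - \left(4 p^{2} + 169 + 16 p^{4}\right) = R p - \left(169 + 4 p^{2} + 16 p^{4}\right) = -169 - 16 p^{4} - 4 p^{2} + R p$)
$Z{\left(62,-97 \right)} - \left(-15568 + 1384\right) = \left(-169 - 16 \cdot 62^{4} - 4 \cdot 62^{2} - 6014\right) - \left(-15568 + 1384\right) = \left(-169 - 236421376 - 15376 - 6014\right) - -14184 = \left(-169 - 236421376 - 15376 - 6014\right) + 14184 = -236442935 + 14184 = -236428751$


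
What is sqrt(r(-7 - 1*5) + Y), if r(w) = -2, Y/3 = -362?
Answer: 8*I*sqrt(17) ≈ 32.985*I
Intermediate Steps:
Y = -1086 (Y = 3*(-362) = -1086)
sqrt(r(-7 - 1*5) + Y) = sqrt(-2 - 1086) = sqrt(-1088) = 8*I*sqrt(17)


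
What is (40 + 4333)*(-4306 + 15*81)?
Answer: -13516943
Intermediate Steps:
(40 + 4333)*(-4306 + 15*81) = 4373*(-4306 + 1215) = 4373*(-3091) = -13516943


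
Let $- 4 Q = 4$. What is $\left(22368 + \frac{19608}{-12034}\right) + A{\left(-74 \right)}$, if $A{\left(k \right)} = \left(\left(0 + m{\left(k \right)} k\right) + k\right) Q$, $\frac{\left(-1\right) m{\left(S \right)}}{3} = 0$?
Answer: $\frac{135023710}{6017} \approx 22440.0$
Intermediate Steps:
$Q = -1$ ($Q = \left(- \frac{1}{4}\right) 4 = -1$)
$m{\left(S \right)} = 0$ ($m{\left(S \right)} = \left(-3\right) 0 = 0$)
$A{\left(k \right)} = - k$ ($A{\left(k \right)} = \left(\left(0 + 0 k\right) + k\right) \left(-1\right) = \left(\left(0 + 0\right) + k\right) \left(-1\right) = \left(0 + k\right) \left(-1\right) = k \left(-1\right) = - k$)
$\left(22368 + \frac{19608}{-12034}\right) + A{\left(-74 \right)} = \left(22368 + \frac{19608}{-12034}\right) - -74 = \left(22368 + 19608 \left(- \frac{1}{12034}\right)\right) + 74 = \left(22368 - \frac{9804}{6017}\right) + 74 = \frac{134578452}{6017} + 74 = \frac{135023710}{6017}$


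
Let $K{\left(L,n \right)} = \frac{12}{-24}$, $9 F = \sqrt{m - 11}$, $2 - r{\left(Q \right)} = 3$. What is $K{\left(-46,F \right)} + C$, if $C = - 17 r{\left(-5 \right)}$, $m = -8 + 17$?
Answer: $\frac{33}{2} \approx 16.5$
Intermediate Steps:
$m = 9$
$r{\left(Q \right)} = -1$ ($r{\left(Q \right)} = 2 - 3 = -1$)
$F = \frac{i \sqrt{2}}{9}$ ($F = \frac{\sqrt{9 - 11}}{9} = \frac{\sqrt{-2}}{9} = \frac{i \sqrt{2}}{9} \approx 0.15713 i$)
$K{\left(L,n \right)} = - \frac{1}{2}$ ($K{\left(L,n \right)} = 12 \left(- \frac{1}{24}\right) = - \frac{1}{2}$)
$C = 17$ ($C = \left(-17\right) \left(-1\right) = 17$)
$K{\left(-46,F \right)} + C = - \frac{1}{2} + 17 = \frac{33}{2}$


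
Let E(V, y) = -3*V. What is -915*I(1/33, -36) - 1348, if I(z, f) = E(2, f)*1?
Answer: 4142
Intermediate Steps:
I(z, f) = -6 (I(z, f) = -3*2*1 = -6*1 = -6)
-915*I(1/33, -36) - 1348 = -915*(-6) - 1348 = 5490 - 1348 = 4142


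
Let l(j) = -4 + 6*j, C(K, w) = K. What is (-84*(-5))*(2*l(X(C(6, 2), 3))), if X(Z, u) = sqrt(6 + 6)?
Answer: -3360 + 10080*sqrt(3) ≈ 14099.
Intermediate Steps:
X(Z, u) = 2*sqrt(3) (X(Z, u) = sqrt(12) = 2*sqrt(3))
(-84*(-5))*(2*l(X(C(6, 2), 3))) = (-84*(-5))*(2*(-4 + 6*(2*sqrt(3)))) = 420*(2*(-4 + 12*sqrt(3))) = 420*(-8 + 24*sqrt(3)) = -3360 + 10080*sqrt(3)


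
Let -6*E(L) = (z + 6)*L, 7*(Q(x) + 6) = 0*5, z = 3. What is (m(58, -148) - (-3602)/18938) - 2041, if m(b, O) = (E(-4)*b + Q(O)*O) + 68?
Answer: -6976852/9469 ≈ -736.81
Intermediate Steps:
Q(x) = -6 (Q(x) = -6 + (0*5)/7 = -6 + (⅐)*0 = -6 + 0 = -6)
E(L) = -3*L/2 (E(L) = -(3 + 6)*L/6 = -3*L/2)
m(b, O) = 68 - 6*O + 6*b (m(b, O) = ((-3/2*(-4))*b - 6*O) + 68 = (6*b - 6*O) + 68 = (-6*O + 6*b) + 68 = 68 - 6*O + 6*b)
(m(58, -148) - (-3602)/18938) - 2041 = ((68 - 6*(-148) + 6*58) - (-3602)/18938) - 2041 = ((68 + 888 + 348) - (-3602)/18938) - 2041 = (1304 - 1*(-1801/9469)) - 2041 = (1304 + 1801/9469) - 2041 = 12349377/9469 - 2041 = -6976852/9469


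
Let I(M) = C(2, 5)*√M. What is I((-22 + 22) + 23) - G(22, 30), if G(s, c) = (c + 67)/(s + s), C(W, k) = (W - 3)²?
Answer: -97/44 + √23 ≈ 2.5913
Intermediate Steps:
C(W, k) = (-3 + W)²
I(M) = √M (I(M) = (-3 + 2)²*√M = (-1)²*√M = 1*√M = √M)
G(s, c) = (67 + c)/(2*s) (G(s, c) = (67 + c)/((2*s)) = (67 + c)*(1/(2*s)) = (67 + c)/(2*s))
I((-22 + 22) + 23) - G(22, 30) = √((-22 + 22) + 23) - (67 + 30)/(2*22) = √(0 + 23) - 97/(2*22) = √23 - 1*97/44 = √23 - 97/44 = -97/44 + √23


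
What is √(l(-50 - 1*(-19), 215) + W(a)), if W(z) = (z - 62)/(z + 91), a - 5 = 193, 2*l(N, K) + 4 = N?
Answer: I*√19686/34 ≈ 4.1267*I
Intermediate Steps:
l(N, K) = -2 + N/2
a = 198 (a = 5 + 193 = 198)
W(z) = (-62 + z)/(91 + z)
√(l(-50 - 1*(-19), 215) + W(a)) = √((-2 + (-50 - 1*(-19))/2) + (-62 + 198)/(91 + 198)) = √((-2 + (-50 + 19)/2) + 136/289) = √((-2 + (½)*(-31)) + (1/289)*136) = √((-2 - 31/2) + 8/17) = √(-35/2 + 8/17) = √(-579/34) = I*√19686/34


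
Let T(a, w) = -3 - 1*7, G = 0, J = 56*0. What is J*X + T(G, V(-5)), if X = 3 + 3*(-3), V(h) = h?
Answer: -10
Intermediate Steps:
J = 0
T(a, w) = -10 (T(a, w) = -3 - 7 = -10)
X = -6 (X = 3 - 9 = -6)
J*X + T(G, V(-5)) = 0*(-6) - 10 = 0 - 10 = -10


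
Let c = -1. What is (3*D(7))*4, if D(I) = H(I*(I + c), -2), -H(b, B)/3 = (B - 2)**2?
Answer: -576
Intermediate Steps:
H(b, B) = -3*(-2 + B)**2 (H(b, B) = -3*(B - 2)**2 = -3*(-2 + B)**2)
D(I) = -48 (D(I) = -3*(-2 - 2)**2 = -3*(-4)**2 = -3*16 = -48)
(3*D(7))*4 = (3*(-48))*4 = -144*4 = -576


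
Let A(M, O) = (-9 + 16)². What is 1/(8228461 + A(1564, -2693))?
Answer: 1/8228510 ≈ 1.2153e-7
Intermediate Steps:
A(M, O) = 49 (A(M, O) = 7² = 49)
1/(8228461 + A(1564, -2693)) = 1/(8228461 + 49) = 1/8228510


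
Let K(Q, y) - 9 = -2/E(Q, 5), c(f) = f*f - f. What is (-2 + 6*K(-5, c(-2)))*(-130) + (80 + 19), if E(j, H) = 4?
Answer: -6271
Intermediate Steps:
c(f) = f² - f
K(Q, y) = 17/2 (K(Q, y) = 9 - 2/4 = 9 - 2*¼ = 9 - ½ = 17/2)
(-2 + 6*K(-5, c(-2)))*(-130) + (80 + 19) = (-2 + 6*(17/2))*(-130) + (80 + 19) = (-2 + 51)*(-130) + 99 = 49*(-130) + 99 = -6370 + 99 = -6271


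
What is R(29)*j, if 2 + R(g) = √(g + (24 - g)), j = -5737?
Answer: 11474 - 11474*√6 ≈ -16631.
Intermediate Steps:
R(g) = -2 + 2*√6 (R(g) = -2 + √(g + (24 - g)) = -2 + √24 = -2 + 2*√6)
R(29)*j = (-2 + 2*√6)*(-5737) = 11474 - 11474*√6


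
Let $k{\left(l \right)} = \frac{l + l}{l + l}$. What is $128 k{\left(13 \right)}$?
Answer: $128$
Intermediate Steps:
$k{\left(l \right)} = 1$ ($k{\left(l \right)} = \frac{2 l}{2 l} = 2 l \frac{1}{2 l} = 1$)
$128 k{\left(13 \right)} = 128 \cdot 1 = 128$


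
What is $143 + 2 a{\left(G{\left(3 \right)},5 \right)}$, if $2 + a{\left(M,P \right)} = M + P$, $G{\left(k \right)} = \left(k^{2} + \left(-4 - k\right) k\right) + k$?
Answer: $131$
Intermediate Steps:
$G{\left(k \right)} = k + k^{2} + k \left(-4 - k\right)$ ($G{\left(k \right)} = \left(k^{2} + k \left(-4 - k\right)\right) + k = k + k^{2} + k \left(-4 - k\right)$)
$a{\left(M,P \right)} = -2 + M + P$ ($a{\left(M,P \right)} = -2 + \left(M + P\right) = -2 + M + P$)
$143 + 2 a{\left(G{\left(3 \right)},5 \right)} = 143 + 2 \left(-2 - 9 + 5\right) = 143 + 2 \left(-6\right) = 143 - 12 = 131$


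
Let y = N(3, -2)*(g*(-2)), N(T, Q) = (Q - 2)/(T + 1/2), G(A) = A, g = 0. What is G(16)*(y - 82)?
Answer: -1312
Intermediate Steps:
N(T, Q) = (-2 + Q)/(½ + T) (N(T, Q) = (-2 + Q)/(T + ½) = (-2 + Q)/(½ + T))
y = 0 (y = (2*(-2 - 2)/(1 + 2*3))*(0*(-2)) = (2*(-4)/(1 + 6))*0 = (2*(-4)/7)*0 = (2*(⅐)*(-4))*0 = -8/7*0 = 0)
G(16)*(y - 82) = 16*(0 - 82) = 16*(-82) = -1312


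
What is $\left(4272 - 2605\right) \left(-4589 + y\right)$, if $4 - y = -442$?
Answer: $-6906381$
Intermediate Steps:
$y = 446$ ($y = 4 - -442 = 4 + 442 = 446$)
$\left(4272 - 2605\right) \left(-4589 + y\right) = \left(4272 - 2605\right) \left(-4589 + 446\right) = 1667 \left(-4143\right) = -6906381$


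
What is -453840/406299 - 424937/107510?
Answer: -73814605521/14560401830 ≈ -5.0695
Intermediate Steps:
-453840/406299 - 424937/107510 = -453840*1/406299 - 424937*1/107510 = -151280/135433 - 424937/107510 = -73814605521/14560401830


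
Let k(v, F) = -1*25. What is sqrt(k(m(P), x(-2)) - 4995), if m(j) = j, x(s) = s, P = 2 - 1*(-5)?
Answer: 2*I*sqrt(1255) ≈ 70.852*I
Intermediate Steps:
P = 7 (P = 2 + 5 = 7)
k(v, F) = -25
sqrt(k(m(P), x(-2)) - 4995) = sqrt(-25 - 4995) = sqrt(-5020) = 2*I*sqrt(1255)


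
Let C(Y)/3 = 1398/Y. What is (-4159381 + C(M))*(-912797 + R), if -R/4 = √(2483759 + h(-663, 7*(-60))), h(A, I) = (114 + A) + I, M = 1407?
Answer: 1780637187779927/469 + 7802993164*√2482790/469 ≈ 3.8229e+12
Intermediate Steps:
h(A, I) = 114 + A + I
C(Y) = 4194/Y (C(Y) = 3*(1398/Y) = 4194/Y)
R = -4*√2482790 (R = -4*√(2483759 + (114 - 663 + 7*(-60))) = -4*√(2483759 + (114 - 663 - 420)) = -4*√(2483759 - 969) = -4*√2482790 ≈ -6302.8)
(-4159381 + C(M))*(-912797 + R) = (-4159381 + 4194/1407)*(-912797 - 4*√2482790) = (-4159381 + 4194*(1/1407))*(-912797 - 4*√2482790) = (-4159381 + 1398/469)*(-912797 - 4*√2482790) = -1950748291*(-912797 - 4*√2482790)/469 = 1780637187779927/469 + 7802993164*√2482790/469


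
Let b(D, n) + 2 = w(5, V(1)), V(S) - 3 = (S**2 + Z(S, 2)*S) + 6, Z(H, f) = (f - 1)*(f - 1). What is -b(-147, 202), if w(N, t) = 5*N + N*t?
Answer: -78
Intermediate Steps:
Z(H, f) = (-1 + f)**2 (Z(H, f) = (-1 + f)*(-1 + f) = (-1 + f)**2)
V(S) = 9 + S + S**2 (V(S) = 3 + ((S**2 + (-1 + 2)**2*S) + 6) = 3 + ((S**2 + 1**2*S) + 6) = 3 + ((S**2 + 1*S) + 6) = 3 + ((S**2 + S) + 6) = 3 + ((S + S**2) + 6) = 3 + (6 + S + S**2) = 9 + S + S**2)
b(D, n) = 78 (b(D, n) = -2 + 5*(5 + (9 + 1 + 1**2)) = -2 + 5*(5 + (9 + 1 + 1)) = -2 + 5*(5 + 11) = -2 + 5*16 = -2 + 80 = 78)
-b(-147, 202) = -1*78 = -78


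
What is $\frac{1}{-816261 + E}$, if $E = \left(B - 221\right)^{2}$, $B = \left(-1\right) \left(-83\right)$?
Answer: $- \frac{1}{797217} \approx -1.2544 \cdot 10^{-6}$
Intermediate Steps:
$B = 83$
$E = 19044$ ($E = \left(83 - 221\right)^{2} = \left(-138\right)^{2} = 19044$)
$\frac{1}{-816261 + E} = \frac{1}{-816261 + 19044} = \frac{1}{-797217} = - \frac{1}{797217}$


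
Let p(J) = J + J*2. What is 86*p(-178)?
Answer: -45924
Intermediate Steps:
p(J) = 3*J (p(J) = J + 2*J = 3*J)
86*p(-178) = 86*(3*(-178)) = 86*(-534) = -45924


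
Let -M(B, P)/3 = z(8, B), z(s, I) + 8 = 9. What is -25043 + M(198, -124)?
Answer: -25046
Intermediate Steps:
z(s, I) = 1 (z(s, I) = -8 + 9 = 1)
M(B, P) = -3 (M(B, P) = -3*1 = -3)
-25043 + M(198, -124) = -25043 - 3 = -25046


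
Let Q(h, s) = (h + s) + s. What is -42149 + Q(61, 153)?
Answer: -41782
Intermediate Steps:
Q(h, s) = h + 2*s
-42149 + Q(61, 153) = -42149 + (61 + 2*153) = -42149 + (61 + 306) = -42149 + 367 = -41782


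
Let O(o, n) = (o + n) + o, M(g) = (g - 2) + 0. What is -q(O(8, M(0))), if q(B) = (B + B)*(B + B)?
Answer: -784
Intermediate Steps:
M(g) = -2 + g (M(g) = (-2 + g) + 0 = -2 + g)
O(o, n) = n + 2*o (O(o, n) = (n + o) + o = n + 2*o)
q(B) = 4*B**2 (q(B) = (2*B)*(2*B) = 4*B**2)
-q(O(8, M(0))) = -4*((-2 + 0) + 2*8)**2 = -4*(-2 + 16)**2 = -4*14**2 = -4*196 = -1*784 = -784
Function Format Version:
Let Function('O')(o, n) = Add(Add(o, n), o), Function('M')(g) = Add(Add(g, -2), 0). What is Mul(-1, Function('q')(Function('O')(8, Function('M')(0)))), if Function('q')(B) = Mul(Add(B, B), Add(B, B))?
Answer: -784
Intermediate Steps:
Function('M')(g) = Add(-2, g) (Function('M')(g) = Add(Add(-2, g), 0) = Add(-2, g))
Function('O')(o, n) = Add(n, Mul(2, o)) (Function('O')(o, n) = Add(Add(n, o), o) = Add(n, Mul(2, o)))
Function('q')(B) = Mul(4, Pow(B, 2)) (Function('q')(B) = Mul(Mul(2, B), Mul(2, B)) = Mul(4, Pow(B, 2)))
Mul(-1, Function('q')(Function('O')(8, Function('M')(0)))) = Mul(-1, Mul(4, Pow(Add(Add(-2, 0), Mul(2, 8)), 2))) = Mul(-1, Mul(4, Pow(Add(-2, 16), 2))) = Mul(-1, Mul(4, Pow(14, 2))) = Mul(-1, Mul(4, 196)) = Mul(-1, 784) = -784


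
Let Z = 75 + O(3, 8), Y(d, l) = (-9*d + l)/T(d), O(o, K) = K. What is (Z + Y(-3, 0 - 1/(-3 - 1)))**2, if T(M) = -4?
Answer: 1485961/256 ≈ 5804.5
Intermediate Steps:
Y(d, l) = -l/4 + 9*d/4 (Y(d, l) = (-9*d + l)/(-4) = (l - 9*d)*(-1/4) = -l/4 + 9*d/4)
Z = 83 (Z = 75 + 8 = 83)
(Z + Y(-3, 0 - 1/(-3 - 1)))**2 = (83 + (-(0 - 1/(-3 - 1))/4 + (9/4)*(-3)))**2 = (83 + (-(0 - 1/(-4))/4 - 27/4))**2 = (83 + (-(0 - 1*(-1/4))/4 - 27/4))**2 = (83 + (-(0 + 1/4)/4 - 27/4))**2 = (83 + (-1/4*1/4 - 27/4))**2 = (83 + (-1/16 - 27/4))**2 = (83 - 109/16)**2 = (1219/16)**2 = 1485961/256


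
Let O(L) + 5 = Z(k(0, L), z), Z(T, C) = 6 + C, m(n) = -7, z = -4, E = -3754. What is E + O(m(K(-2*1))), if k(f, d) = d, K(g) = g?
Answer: -3757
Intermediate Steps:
O(L) = -3 (O(L) = -5 + (6 - 4) = -5 + 2 = -3)
E + O(m(K(-2*1))) = -3754 - 3 = -3757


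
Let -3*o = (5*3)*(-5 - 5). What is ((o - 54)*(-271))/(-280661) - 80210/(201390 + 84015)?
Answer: -4564239566/16020410541 ≈ -0.28490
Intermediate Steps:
o = 50 (o = -5*3*(-5 - 5)/3 = -5*(-10) = -⅓*(-150) = 50)
((o - 54)*(-271))/(-280661) - 80210/(201390 + 84015) = ((50 - 54)*(-271))/(-280661) - 80210/(201390 + 84015) = -4*(-271)*(-1/280661) - 80210/285405 = 1084*(-1/280661) - 80210*1/285405 = -1084/280661 - 16042/57081 = -4564239566/16020410541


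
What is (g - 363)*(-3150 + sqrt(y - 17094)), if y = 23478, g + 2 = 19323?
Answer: -59717700 + 75832*sqrt(399) ≈ -5.8203e+7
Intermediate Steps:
g = 19321 (g = -2 + 19323 = 19321)
(g - 363)*(-3150 + sqrt(y - 17094)) = (19321 - 363)*(-3150 + sqrt(23478 - 17094)) = 18958*(-3150 + sqrt(6384)) = 18958*(-3150 + 4*sqrt(399)) = -59717700 + 75832*sqrt(399)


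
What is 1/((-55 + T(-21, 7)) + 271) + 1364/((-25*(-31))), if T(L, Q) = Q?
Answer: 9837/5575 ≈ 1.7645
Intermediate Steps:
1/((-55 + T(-21, 7)) + 271) + 1364/((-25*(-31))) = 1/((-55 + 7) + 271) + 1364/((-25*(-31))) = 1/(-48 + 271) + 1364/775 = 1/223 + 1364*(1/775) = 1/223 + 44/25 = 9837/5575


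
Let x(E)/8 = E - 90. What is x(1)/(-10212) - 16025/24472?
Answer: -1589383/2716392 ≈ -0.58511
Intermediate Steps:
x(E) = -720 + 8*E (x(E) = 8*(E - 90) = 8*(-90 + E) = -720 + 8*E)
x(1)/(-10212) - 16025/24472 = (-720 + 8*1)/(-10212) - 16025/24472 = (-720 + 8)*(-1/10212) - 16025*1/24472 = -712*(-1/10212) - 16025/24472 = 178/2553 - 16025/24472 = -1589383/2716392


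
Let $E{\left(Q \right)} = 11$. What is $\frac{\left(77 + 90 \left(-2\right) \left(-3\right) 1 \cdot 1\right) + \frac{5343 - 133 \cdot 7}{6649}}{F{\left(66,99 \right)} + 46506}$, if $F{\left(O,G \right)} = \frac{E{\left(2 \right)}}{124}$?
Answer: $\frac{101849756}{7668630799} \approx 0.013281$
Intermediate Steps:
$F{\left(O,G \right)} = \frac{11}{124}$
$\frac{\left(77 + 90 \left(-2\right) \left(-3\right) 1 \cdot 1\right) + \frac{5343 - 133 \cdot 7}{6649}}{F{\left(66,99 \right)} + 46506} = \frac{\left(77 + 90 \left(-2\right) \left(-3\right) 1 \cdot 1\right) + \frac{5343 - 133 \cdot 7}{6649}}{\frac{11}{124} + 46506} = \frac{\left(77 + 90 \cdot 6 \cdot 1\right) + \left(5343 - 931\right) \frac{1}{6649}}{\frac{5766755}{124}} = \left(\left(77 + 90 \cdot 6\right) + \left(5343 - 931\right) \frac{1}{6649}\right) \frac{124}{5766755} = \left(\left(77 + 540\right) + 4412 \cdot \frac{1}{6649}\right) \frac{124}{5766755} = \left(617 + \frac{4412}{6649}\right) \frac{124}{5766755} = \frac{4106845}{6649} \cdot \frac{124}{5766755} = \frac{101849756}{7668630799}$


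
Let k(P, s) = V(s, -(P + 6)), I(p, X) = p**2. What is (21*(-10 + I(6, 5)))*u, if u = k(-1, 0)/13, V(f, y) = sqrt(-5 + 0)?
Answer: 42*I*sqrt(5) ≈ 93.915*I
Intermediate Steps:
V(f, y) = I*sqrt(5) (V(f, y) = sqrt(-5) = I*sqrt(5))
k(P, s) = I*sqrt(5)
u = I*sqrt(5)/13 (u = (I*sqrt(5))/13 = (I*sqrt(5))*(1/13) = I*sqrt(5)/13 ≈ 0.17201*I)
(21*(-10 + I(6, 5)))*u = (21*(-10 + 6**2))*(I*sqrt(5)/13) = (21*(-10 + 36))*(I*sqrt(5)/13) = (21*26)*(I*sqrt(5)/13) = 546*(I*sqrt(5)/13) = 42*I*sqrt(5)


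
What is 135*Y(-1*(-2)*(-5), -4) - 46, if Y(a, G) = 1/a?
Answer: -119/2 ≈ -59.500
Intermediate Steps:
135*Y(-1*(-2)*(-5), -4) - 46 = 135/((-1*(-2)*(-5))) - 46 = 135/((2*(-5))) - 46 = 135/(-10) - 46 = 135*(-⅒) - 46 = -27/2 - 46 = -119/2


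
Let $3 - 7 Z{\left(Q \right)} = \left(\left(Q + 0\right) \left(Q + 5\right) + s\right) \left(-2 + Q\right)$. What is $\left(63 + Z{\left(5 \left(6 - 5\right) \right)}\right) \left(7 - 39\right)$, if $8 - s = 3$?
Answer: $- \frac{8928}{7} \approx -1275.4$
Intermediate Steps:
$s = 5$ ($s = 8 - 3 = 5$)
$Z{\left(Q \right)} = \frac{3}{7} - \frac{\left(-2 + Q\right) \left(5 + Q \left(5 + Q\right)\right)}{7}$ ($Z{\left(Q \right)} = \frac{3}{7} - \frac{\left(\left(Q + 0\right) \left(Q + 5\right) + 5\right) \left(-2 + Q\right)}{7} = \frac{3}{7} - \frac{\left(Q \left(5 + Q\right) + 5\right) \left(-2 + Q\right)}{7} = \frac{3}{7} - \frac{\left(5 + Q \left(5 + Q\right)\right) \left(-2 + Q\right)}{7} = \frac{3}{7} - \frac{\left(-2 + Q\right) \left(5 + Q \left(5 + Q\right)\right)}{7}$)
$\left(63 + Z{\left(5 \left(6 - 5\right) \right)}\right) \left(7 - 39\right) = \left(63 + \left(\frac{13}{7} - \frac{3 \left(5 \left(6 - 5\right)\right)^{2}}{7} - \frac{\left(5 \left(6 - 5\right)\right)^{3}}{7} + \frac{5 \cdot 5 \left(6 - 5\right)}{7}\right)\right) \left(7 - 39\right) = \left(63 + \left(\frac{13}{7} - \frac{3 \left(5 \cdot 1\right)^{2}}{7} - \frac{\left(5 \cdot 1\right)^{3}}{7} + \frac{5 \cdot 5 \cdot 1}{7}\right)\right) \left(7 - 39\right) = \left(63 + \left(\frac{13}{7} - \frac{3 \cdot 5^{2}}{7} - \frac{5^{3}}{7} + \frac{5}{7} \cdot 5\right)\right) \left(-32\right) = \left(63 + \left(\frac{13}{7} - \frac{75}{7} - \frac{125}{7} + \frac{25}{7}\right)\right) \left(-32\right) = \left(63 - \frac{162}{7}\right) \left(-32\right) = \frac{279}{7} \left(-32\right) = - \frac{8928}{7}$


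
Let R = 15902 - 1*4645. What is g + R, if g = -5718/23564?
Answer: 132627115/11782 ≈ 11257.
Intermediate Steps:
R = 11257 (R = 15902 - 4645 = 11257)
g = -2859/11782 (g = -5718*1/23564 = -2859/11782 ≈ -0.24266)
g + R = -2859/11782 + 11257 = 132627115/11782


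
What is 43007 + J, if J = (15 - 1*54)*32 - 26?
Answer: 41733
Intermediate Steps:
J = -1274 (J = (15 - 54)*32 - 26 = -39*32 - 26 = -1248 - 26 = -1274)
43007 + J = 43007 - 1274 = 41733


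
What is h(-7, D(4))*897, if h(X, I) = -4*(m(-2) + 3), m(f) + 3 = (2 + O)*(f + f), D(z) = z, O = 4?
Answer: 86112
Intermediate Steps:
m(f) = -3 + 12*f (m(f) = -3 + (2 + 4)*(f + f) = -3 + 6*(2*f) = -3 + 12*f)
h(X, I) = 96 (h(X, I) = -4*((-3 + 12*(-2)) + 3) = -4*((-3 - 24) + 3) = -4*(-27 + 3) = -4*(-24) = 96)
h(-7, D(4))*897 = 96*897 = 86112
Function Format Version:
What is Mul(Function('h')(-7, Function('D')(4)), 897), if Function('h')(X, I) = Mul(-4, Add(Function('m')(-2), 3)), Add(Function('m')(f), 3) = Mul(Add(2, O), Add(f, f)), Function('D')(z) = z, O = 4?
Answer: 86112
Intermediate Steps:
Function('m')(f) = Add(-3, Mul(12, f)) (Function('m')(f) = Add(-3, Mul(Add(2, 4), Add(f, f))) = Add(-3, Mul(6, Mul(2, f))) = Add(-3, Mul(12, f)))
Function('h')(X, I) = 96 (Function('h')(X, I) = Mul(-4, Add(Add(-3, Mul(12, -2)), 3)) = Mul(-4, Add(Add(-3, -24), 3)) = Mul(-4, Add(-27, 3)) = Mul(-4, -24) = 96)
Mul(Function('h')(-7, Function('D')(4)), 897) = Mul(96, 897) = 86112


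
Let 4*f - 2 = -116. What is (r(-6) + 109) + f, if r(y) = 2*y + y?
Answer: 125/2 ≈ 62.500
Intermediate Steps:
f = -57/2 (f = 1/2 + (1/4)*(-116) = 1/2 - 29 = -57/2 ≈ -28.500)
r(y) = 3*y
(r(-6) + 109) + f = (3*(-6) + 109) - 57/2 = (-18 + 109) - 57/2 = 91 - 57/2 = 125/2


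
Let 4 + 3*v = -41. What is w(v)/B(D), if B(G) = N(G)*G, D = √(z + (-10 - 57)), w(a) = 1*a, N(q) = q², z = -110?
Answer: -5*I*√177/10443 ≈ -0.0063699*I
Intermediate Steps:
v = -15 (v = -4/3 + (⅓)*(-41) = -4/3 - 41/3 = -15)
w(a) = a
D = I*√177 (D = √(-110 + (-10 - 57)) = √(-110 - 67) = √(-177) = I*√177 ≈ 13.304*I)
B(G) = G³ (B(G) = G²*G = G³)
w(v)/B(D) = -15*I*√177/31329 = -5*I*√177/10443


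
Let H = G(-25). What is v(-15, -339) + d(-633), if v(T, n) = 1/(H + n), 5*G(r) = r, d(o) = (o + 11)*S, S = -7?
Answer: 1497775/344 ≈ 4354.0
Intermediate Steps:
d(o) = -77 - 7*o (d(o) = (o + 11)*(-7) = (11 + o)*(-7) = -77 - 7*o)
G(r) = r/5
H = -5 (H = (⅕)*(-25) = -5)
v(T, n) = 1/(-5 + n)
v(-15, -339) + d(-633) = 1/(-5 - 339) + (-77 - 7*(-633)) = 1/(-344) + (-77 + 4431) = -1/344 + 4354 = 1497775/344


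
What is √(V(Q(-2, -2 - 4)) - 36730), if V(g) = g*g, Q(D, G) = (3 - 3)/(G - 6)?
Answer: I*√36730 ≈ 191.65*I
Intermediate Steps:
Q(D, G) = 0 (Q(D, G) = 0/(-6 + G) = 0)
V(g) = g²
√(V(Q(-2, -2 - 4)) - 36730) = √(0² - 36730) = √(0 - 36730) = √(-36730) = I*√36730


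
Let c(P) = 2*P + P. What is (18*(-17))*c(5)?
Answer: -4590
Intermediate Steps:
c(P) = 3*P
(18*(-17))*c(5) = (18*(-17))*(3*5) = -306*15 = -4590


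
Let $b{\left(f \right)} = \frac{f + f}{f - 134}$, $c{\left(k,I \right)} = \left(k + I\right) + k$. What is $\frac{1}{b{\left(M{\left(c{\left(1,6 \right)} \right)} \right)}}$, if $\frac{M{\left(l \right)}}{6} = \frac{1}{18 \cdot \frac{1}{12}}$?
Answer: $- \frac{65}{4} \approx -16.25$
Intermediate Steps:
$c{\left(k,I \right)} = I + 2 k$ ($c{\left(k,I \right)} = \left(I + k\right) + k = I + 2 k$)
$M{\left(l \right)} = 4$ ($M{\left(l \right)} = \frac{6}{18 \cdot \frac{1}{12}} = \frac{6}{\frac{3}{2}} = 6 \cdot \frac{2}{3} = 4$)
$b{\left(f \right)} = \frac{2 f}{-134 + f}$
$\frac{1}{b{\left(M{\left(c{\left(1,6 \right)} \right)} \right)}} = \frac{1}{2 \cdot 4 \frac{1}{-134 + 4}} = \frac{1}{2 \cdot 4 \frac{1}{-130}} = \frac{1}{2 \cdot 4 \left(- \frac{1}{130}\right)} = \frac{1}{- \frac{4}{65}} = - \frac{65}{4}$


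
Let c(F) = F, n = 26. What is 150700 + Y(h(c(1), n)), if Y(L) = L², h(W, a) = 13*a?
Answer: 264944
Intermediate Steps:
150700 + Y(h(c(1), n)) = 150700 + (13*26)² = 150700 + 338² = 150700 + 114244 = 264944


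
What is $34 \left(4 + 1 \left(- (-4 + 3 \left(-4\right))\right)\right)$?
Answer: $680$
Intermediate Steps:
$34 \left(4 + 1 \left(- (-4 + 3 \left(-4\right))\right)\right) = 34 \left(4 + 1 \left(- (-4 - 12)\right)\right) = 34 \left(4 + 1 \left(\left(-1\right) \left(-16\right)\right)\right) = 34 \left(4 + 1 \cdot 16\right) = 34 \left(4 + 16\right) = 34 \cdot 20 = 680$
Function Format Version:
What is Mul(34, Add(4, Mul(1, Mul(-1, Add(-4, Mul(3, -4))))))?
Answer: 680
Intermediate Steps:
Mul(34, Add(4, Mul(1, Mul(-1, Add(-4, Mul(3, -4)))))) = Mul(34, Add(4, Mul(1, Mul(-1, Add(-4, -12))))) = Mul(34, Add(4, Mul(1, Mul(-1, -16)))) = Mul(34, Add(4, Mul(1, 16))) = Mul(34, Add(4, 16)) = Mul(34, 20) = 680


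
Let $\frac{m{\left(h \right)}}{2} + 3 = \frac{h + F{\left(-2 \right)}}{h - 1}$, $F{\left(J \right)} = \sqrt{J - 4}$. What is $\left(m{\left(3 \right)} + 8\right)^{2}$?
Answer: $\left(5 + i \sqrt{6}\right)^{2} \approx 19.0 + 24.495 i$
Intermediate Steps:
$F{\left(J \right)} = \sqrt{-4 + J}$
$m{\left(h \right)} = -6 + \frac{2 \left(h + i \sqrt{6}\right)}{-1 + h}$ ($m{\left(h \right)} = -6 + 2 \frac{h + \sqrt{-4 - 2}}{h - 1} = -6 + 2 \frac{h + \sqrt{-6}}{-1 + h} = -6 + 2 \frac{h + i \sqrt{6}}{-1 + h} = -6 + \frac{2 \left(h + i \sqrt{6}\right)}{-1 + h}$)
$\left(m{\left(3 \right)} + 8\right)^{2} = \left(\frac{2 \left(3 - 6 + i \sqrt{6}\right)}{-1 + 3} + 8\right)^{2} = \left(\frac{2 \left(3 - 6 + i \sqrt{6}\right)}{2} + 8\right)^{2} = \left(2 \cdot \frac{1}{2} \left(-3 + i \sqrt{6}\right) + 8\right)^{2} = \left(\left(-3 + i \sqrt{6}\right) + 8\right)^{2} = \left(5 + i \sqrt{6}\right)^{2}$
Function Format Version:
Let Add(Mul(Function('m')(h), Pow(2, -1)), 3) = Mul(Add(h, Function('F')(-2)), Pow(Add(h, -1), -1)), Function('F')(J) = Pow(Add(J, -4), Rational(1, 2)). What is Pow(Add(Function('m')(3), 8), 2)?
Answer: Pow(Add(5, Mul(I, Pow(6, Rational(1, 2)))), 2) ≈ Add(19.000, Mul(24.495, I))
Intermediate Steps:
Function('F')(J) = Pow(Add(-4, J), Rational(1, 2))
Function('m')(h) = Add(-6, Mul(2, Pow(Add(-1, h), -1), Add(h, Mul(I, Pow(6, Rational(1, 2)))))) (Function('m')(h) = Add(-6, Mul(2, Mul(Add(h, Pow(Add(-4, -2), Rational(1, 2))), Pow(Add(h, -1), -1)))) = Add(-6, Mul(2, Mul(Add(h, Pow(-6, Rational(1, 2))), Pow(Add(-1, h), -1)))) = Add(-6, Mul(2, Mul(Add(h, Mul(I, Pow(6, Rational(1, 2)))), Pow(Add(-1, h), -1)))) = Add(-6, Mul(2, Mul(Pow(Add(-1, h), -1), Add(h, Mul(I, Pow(6, Rational(1, 2))))))) = Add(-6, Mul(2, Pow(Add(-1, h), -1), Add(h, Mul(I, Pow(6, Rational(1, 2)))))))
Pow(Add(Function('m')(3), 8), 2) = Pow(Add(Mul(2, Pow(Add(-1, 3), -1), Add(3, Mul(-2, 3), Mul(I, Pow(6, Rational(1, 2))))), 8), 2) = Pow(Add(Mul(2, Pow(2, -1), Add(3, -6, Mul(I, Pow(6, Rational(1, 2))))), 8), 2) = Pow(Add(Mul(2, Rational(1, 2), Add(-3, Mul(I, Pow(6, Rational(1, 2))))), 8), 2) = Pow(Add(Add(-3, Mul(I, Pow(6, Rational(1, 2)))), 8), 2) = Pow(Add(5, Mul(I, Pow(6, Rational(1, 2)))), 2)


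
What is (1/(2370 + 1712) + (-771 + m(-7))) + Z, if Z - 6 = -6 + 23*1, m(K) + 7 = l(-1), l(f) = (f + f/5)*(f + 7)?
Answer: -15556497/20410 ≈ -762.20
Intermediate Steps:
l(f) = 6*f*(7 + f)/5 (l(f) = (f + f*(⅕))*(7 + f) = (f + f/5)*(7 + f) = (6*f/5)*(7 + f) = 6*f*(7 + f)/5)
m(K) = -71/5 (m(K) = -7 + (6/5)*(-1)*(7 - 1) = -7 + (6/5)*(-1)*6 = -7 - 36/5 = -71/5)
Z = 23 (Z = 6 + (-6 + 23*1) = 6 + (-6 + 23) = 6 + 17 = 23)
(1/(2370 + 1712) + (-771 + m(-7))) + Z = (1/(2370 + 1712) + (-771 - 71/5)) + 23 = (1/4082 - 3926/5) + 23 = -16025927/20410 + 23 = -15556497/20410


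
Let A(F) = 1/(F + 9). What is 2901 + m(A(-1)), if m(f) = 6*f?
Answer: 11607/4 ≈ 2901.8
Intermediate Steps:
A(F) = 1/(9 + F)
2901 + m(A(-1)) = 2901 + 6/(9 - 1) = 2901 + 6/8 = 2901 + 6*(1/8) = 2901 + 3/4 = 11607/4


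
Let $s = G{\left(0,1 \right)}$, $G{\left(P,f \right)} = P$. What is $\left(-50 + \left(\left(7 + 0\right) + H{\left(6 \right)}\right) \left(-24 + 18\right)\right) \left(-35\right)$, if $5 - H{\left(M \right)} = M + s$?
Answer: $3010$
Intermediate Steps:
$s = 0$
$H{\left(M \right)} = 5 - M$ ($H{\left(M \right)} = 5 - \left(M + 0\right) = 5 - M$)
$\left(-50 + \left(\left(7 + 0\right) + H{\left(6 \right)}\right) \left(-24 + 18\right)\right) \left(-35\right) = \left(-50 + \left(\left(7 + 0\right) + \left(5 - 6\right)\right) \left(-24 + 18\right)\right) \left(-35\right) = \left(-50 + \left(7 + \left(5 - 6\right)\right) \left(-6\right)\right) \left(-35\right) = \left(-50 + \left(7 - 1\right) \left(-6\right)\right) \left(-35\right) = \left(-50 + 6 \left(-6\right)\right) \left(-35\right) = \left(-50 - 36\right) \left(-35\right) = \left(-86\right) \left(-35\right) = 3010$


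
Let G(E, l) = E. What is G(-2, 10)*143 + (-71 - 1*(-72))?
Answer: -285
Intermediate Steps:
G(-2, 10)*143 + (-71 - 1*(-72)) = -2*143 + (-71 - 1*(-72)) = -286 + (-71 + 72) = -286 + 1 = -285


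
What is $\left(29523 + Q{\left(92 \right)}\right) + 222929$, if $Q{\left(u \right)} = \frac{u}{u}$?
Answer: $252453$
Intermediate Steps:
$Q{\left(u \right)} = 1$
$\left(29523 + Q{\left(92 \right)}\right) + 222929 = \left(29523 + 1\right) + 222929 = 29524 + 222929 = 252453$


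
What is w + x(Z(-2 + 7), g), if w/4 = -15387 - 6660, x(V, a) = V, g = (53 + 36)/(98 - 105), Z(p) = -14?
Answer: -88202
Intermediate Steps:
g = -89/7 (g = 89/(-7) = 89*(-⅐) = -89/7 ≈ -12.714)
w = -88188 (w = 4*(-15387 - 6660) = 4*(-22047) = -88188)
w + x(Z(-2 + 7), g) = -88188 - 14 = -88202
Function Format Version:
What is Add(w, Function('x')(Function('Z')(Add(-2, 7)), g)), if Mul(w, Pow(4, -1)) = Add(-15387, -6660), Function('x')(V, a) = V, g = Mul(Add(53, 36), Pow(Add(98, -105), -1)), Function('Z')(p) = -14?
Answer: -88202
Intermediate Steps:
g = Rational(-89, 7) (g = Mul(89, Pow(-7, -1)) = Mul(89, Rational(-1, 7)) = Rational(-89, 7) ≈ -12.714)
w = -88188 (w = Mul(4, Add(-15387, -6660)) = Mul(4, -22047) = -88188)
Add(w, Function('x')(Function('Z')(Add(-2, 7)), g)) = Add(-88188, -14) = -88202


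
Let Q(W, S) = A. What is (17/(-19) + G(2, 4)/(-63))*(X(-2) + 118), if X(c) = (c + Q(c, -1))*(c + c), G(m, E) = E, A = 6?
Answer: -38998/399 ≈ -97.739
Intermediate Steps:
Q(W, S) = 6
X(c) = 2*c*(6 + c) (X(c) = (c + 6)*(c + c) = (6 + c)*(2*c) = 2*c*(6 + c))
(17/(-19) + G(2, 4)/(-63))*(X(-2) + 118) = (17/(-19) + 4/(-63))*(2*(-2)*(6 - 2) + 118) = (17*(-1/19) + 4*(-1/63))*(2*(-2)*4 + 118) = (-17/19 - 4/63)*(-16 + 118) = -1147/1197*102 = -38998/399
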